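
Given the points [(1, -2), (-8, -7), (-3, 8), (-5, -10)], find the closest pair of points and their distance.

Computing all pairwise distances among 4 points:

d((1, -2), (-8, -7)) = 10.2956
d((1, -2), (-3, 8)) = 10.7703
d((1, -2), (-5, -10)) = 10.0
d((-8, -7), (-3, 8)) = 15.8114
d((-8, -7), (-5, -10)) = 4.2426 <-- minimum
d((-3, 8), (-5, -10)) = 18.1108

Closest pair: (-8, -7) and (-5, -10) with distance 4.2426

The closest pair is (-8, -7) and (-5, -10) with Euclidean distance 4.2426. For 4 points, brute-force pairwise comparison is shown above. For large n, the divide-and-conquer algorithm (sort by x, recurse on halves, check the dividing strip) achieves O(n log n).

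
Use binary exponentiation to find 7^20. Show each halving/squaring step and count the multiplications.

Computing 7^20 by squaring (build up from 7^1; each line after the first costs one multiplication):

7^1 = 7
7^2 = (7^1)^2 = 7^2 = 49
7^4 = (7^2)^2 = 49^2 = 2401
7^5 = 7 * 7^4 = 7 * 2401 = 16807
7^10 = (7^5)^2 = 16807^2 = 282475249
7^20 = (7^10)^2 = 282475249^2 = 79792266297612001

Result: 79792266297612001
Multiplications needed: 5 (5 lines after 7^1)

7^20 = 79792266297612001. Using exponentiation by squaring, this requires 5 multiplications. The key idea: if the exponent is even, square the half-power; if odd, multiply by the base once.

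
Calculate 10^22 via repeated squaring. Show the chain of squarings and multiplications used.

Computing 10^22 by squaring (build up from 10^1; each line after the first costs one multiplication):

10^1 = 10
10^2 = (10^1)^2 = 10^2 = 100
10^4 = (10^2)^2 = 100^2 = 10000
10^5 = 10 * 10^4 = 10 * 10000 = 100000
10^10 = (10^5)^2 = 100000^2 = 10000000000
10^11 = 10 * 10^10 = 10 * 10000000000 = 100000000000
10^22 = (10^11)^2 = 100000000000^2 = 10000000000000000000000

Result: 10000000000000000000000
Multiplications needed: 6 (6 lines after 10^1)

10^22 = 10000000000000000000000. Using exponentiation by squaring, this requires 6 multiplications. The key idea: if the exponent is even, square the half-power; if odd, multiply by the base once.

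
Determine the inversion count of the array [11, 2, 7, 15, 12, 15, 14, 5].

Finding inversions in [11, 2, 7, 15, 12, 15, 14, 5]:

(0, 1): arr[0]=11 > arr[1]=2
(0, 2): arr[0]=11 > arr[2]=7
(0, 7): arr[0]=11 > arr[7]=5
(2, 7): arr[2]=7 > arr[7]=5
(3, 4): arr[3]=15 > arr[4]=12
(3, 6): arr[3]=15 > arr[6]=14
(3, 7): arr[3]=15 > arr[7]=5
(4, 7): arr[4]=12 > arr[7]=5
(5, 6): arr[5]=15 > arr[6]=14
(5, 7): arr[5]=15 > arr[7]=5
(6, 7): arr[6]=14 > arr[7]=5

Total inversions: 11

The array has 11 inversion(s): (0,1), (0,2), (0,7), (2,7), (3,4), (3,6), (3,7), (4,7), (5,6), (5,7), (6,7). Each pair (i,j) satisfies i < j and arr[i] > arr[j].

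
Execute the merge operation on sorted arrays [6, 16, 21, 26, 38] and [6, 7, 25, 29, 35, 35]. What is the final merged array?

Merging process:

Compare 6 vs 6: take 6 from left. Merged: [6]
Compare 16 vs 6: take 6 from right. Merged: [6, 6]
Compare 16 vs 7: take 7 from right. Merged: [6, 6, 7]
Compare 16 vs 25: take 16 from left. Merged: [6, 6, 7, 16]
Compare 21 vs 25: take 21 from left. Merged: [6, 6, 7, 16, 21]
Compare 26 vs 25: take 25 from right. Merged: [6, 6, 7, 16, 21, 25]
Compare 26 vs 29: take 26 from left. Merged: [6, 6, 7, 16, 21, 25, 26]
Compare 38 vs 29: take 29 from right. Merged: [6, 6, 7, 16, 21, 25, 26, 29]
Compare 38 vs 35: take 35 from right. Merged: [6, 6, 7, 16, 21, 25, 26, 29, 35]
Compare 38 vs 35: take 35 from right. Merged: [6, 6, 7, 16, 21, 25, 26, 29, 35, 35]
Append remaining from left: [38]. Merged: [6, 6, 7, 16, 21, 25, 26, 29, 35, 35, 38]

Final merged array: [6, 6, 7, 16, 21, 25, 26, 29, 35, 35, 38]
Total comparisons: 10

The merged array is [6, 6, 7, 16, 21, 25, 26, 29, 35, 35, 38], requiring 10 comparisons. The merge step runs in O(n) time where n is the total number of elements.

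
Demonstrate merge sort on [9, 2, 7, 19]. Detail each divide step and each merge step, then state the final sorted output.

Merge sort trace:

Split: [9, 2, 7, 19] -> [9, 2] and [7, 19]
  Split: [9, 2] -> [9] and [2]
  Merge: [9] + [2] -> [2, 9]
  Split: [7, 19] -> [7] and [19]
  Merge: [7] + [19] -> [7, 19]
Merge: [2, 9] + [7, 19] -> [2, 7, 9, 19]

Final sorted array: [2, 7, 9, 19]

The merge sort proceeds by recursively splitting the array and merging sorted halves.
After all merges, the sorted array is [2, 7, 9, 19].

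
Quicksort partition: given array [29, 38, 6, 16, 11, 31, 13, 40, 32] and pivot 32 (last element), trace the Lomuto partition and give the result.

Lomuto partition with pivot = 32:

Initial array: [29, 38, 6, 16, 11, 31, 13, 40, 32]

arr[0]=29 <= 32: swap with position 0, array becomes [29, 38, 6, 16, 11, 31, 13, 40, 32]
arr[1]=38 > 32: no swap
arr[2]=6 <= 32: swap with position 1, array becomes [29, 6, 38, 16, 11, 31, 13, 40, 32]
arr[3]=16 <= 32: swap with position 2, array becomes [29, 6, 16, 38, 11, 31, 13, 40, 32]
arr[4]=11 <= 32: swap with position 3, array becomes [29, 6, 16, 11, 38, 31, 13, 40, 32]
arr[5]=31 <= 32: swap with position 4, array becomes [29, 6, 16, 11, 31, 38, 13, 40, 32]
arr[6]=13 <= 32: swap with position 5, array becomes [29, 6, 16, 11, 31, 13, 38, 40, 32]
arr[7]=40 > 32: no swap

Place pivot at position 6: [29, 6, 16, 11, 31, 13, 32, 40, 38]
Pivot position: 6

After partitioning with pivot 32, the array becomes [29, 6, 16, 11, 31, 13, 32, 40, 38]. The pivot is placed at index 6. All elements to the left of the pivot are <= 32, and all elements to the right are > 32.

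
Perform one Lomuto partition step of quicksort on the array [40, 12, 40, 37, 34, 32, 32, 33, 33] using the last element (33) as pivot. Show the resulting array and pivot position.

Lomuto partition with pivot = 33:

Initial array: [40, 12, 40, 37, 34, 32, 32, 33, 33]

arr[0]=40 > 33: no swap
arr[1]=12 <= 33: swap with position 0, array becomes [12, 40, 40, 37, 34, 32, 32, 33, 33]
arr[2]=40 > 33: no swap
arr[3]=37 > 33: no swap
arr[4]=34 > 33: no swap
arr[5]=32 <= 33: swap with position 1, array becomes [12, 32, 40, 37, 34, 40, 32, 33, 33]
arr[6]=32 <= 33: swap with position 2, array becomes [12, 32, 32, 37, 34, 40, 40, 33, 33]
arr[7]=33 <= 33: swap with position 3, array becomes [12, 32, 32, 33, 34, 40, 40, 37, 33]

Place pivot at position 4: [12, 32, 32, 33, 33, 40, 40, 37, 34]
Pivot position: 4

After partitioning with pivot 33, the array becomes [12, 32, 32, 33, 33, 40, 40, 37, 34]. The pivot is placed at index 4. All elements to the left of the pivot are <= 33, and all elements to the right are > 33.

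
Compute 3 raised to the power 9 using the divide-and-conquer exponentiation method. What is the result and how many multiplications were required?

Computing 3^9 by squaring (build up from 3^1; each line after the first costs one multiplication):

3^1 = 3
3^2 = (3^1)^2 = 3^2 = 9
3^4 = (3^2)^2 = 9^2 = 81
3^8 = (3^4)^2 = 81^2 = 6561
3^9 = 3 * 3^8 = 3 * 6561 = 19683

Result: 19683
Multiplications needed: 4 (4 lines after 3^1)

3^9 = 19683. Using exponentiation by squaring, this requires 4 multiplications. The key idea: if the exponent is even, square the half-power; if odd, multiply by the base once.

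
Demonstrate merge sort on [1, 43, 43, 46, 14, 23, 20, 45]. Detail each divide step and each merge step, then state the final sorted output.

Merge sort trace:

Split: [1, 43, 43, 46, 14, 23, 20, 45] -> [1, 43, 43, 46] and [14, 23, 20, 45]
  Split: [1, 43, 43, 46] -> [1, 43] and [43, 46]
    Split: [1, 43] -> [1] and [43]
    Merge: [1] + [43] -> [1, 43]
    Split: [43, 46] -> [43] and [46]
    Merge: [43] + [46] -> [43, 46]
  Merge: [1, 43] + [43, 46] -> [1, 43, 43, 46]
  Split: [14, 23, 20, 45] -> [14, 23] and [20, 45]
    Split: [14, 23] -> [14] and [23]
    Merge: [14] + [23] -> [14, 23]
    Split: [20, 45] -> [20] and [45]
    Merge: [20] + [45] -> [20, 45]
  Merge: [14, 23] + [20, 45] -> [14, 20, 23, 45]
Merge: [1, 43, 43, 46] + [14, 20, 23, 45] -> [1, 14, 20, 23, 43, 43, 45, 46]

Final sorted array: [1, 14, 20, 23, 43, 43, 45, 46]

The merge sort proceeds by recursively splitting the array and merging sorted halves.
After all merges, the sorted array is [1, 14, 20, 23, 43, 43, 45, 46].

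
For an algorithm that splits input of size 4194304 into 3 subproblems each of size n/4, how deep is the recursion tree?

For divide and conquer with division factor 4:

Problem sizes at each level:
Level 0: 4194304
Level 1: 1048576
Level 2: 262144
Level 3: 65536
Level 4: 16384
Level 5: 4096
Level 6: 1024
Level 7: 256
Level 8: 64
Level 9: 16
Level 10: 4
Level 11: 1

The root is level 0 and the size-1 base case is level 11 (the tree spans levels 0 through 11, i.e. 12 levels counting the root), so the depth is the number of divisions: log_4(4194304) = 11

The recursion tree depth is log_4(4194304) = 11. At each level, the problem size is divided by 4, so it takes 11 divisions to reduce to a base case of size 1. The algorithm makes 3 recursive calls at each level.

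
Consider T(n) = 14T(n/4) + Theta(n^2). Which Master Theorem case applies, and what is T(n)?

Master Theorem for T(n) = 14T(n/4) + O(n^2):

a = 14, b = 4, c = 2
log_b(a) = log_4(14) = 1.9037

Case 3: c = 2 > log_4(14) = 1.9037
T(n) = O(n^2) = O(n^2)

For T(n) = 14T(n/4) + O(n^2): log_4(14) = 1.9037. This is Case 3 of the Master Theorem (c > log_b(a), work dominated by root), giving O(n^2).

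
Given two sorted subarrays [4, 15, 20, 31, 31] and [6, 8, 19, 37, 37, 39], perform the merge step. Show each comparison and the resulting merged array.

Merging process:

Compare 4 vs 6: take 4 from left. Merged: [4]
Compare 15 vs 6: take 6 from right. Merged: [4, 6]
Compare 15 vs 8: take 8 from right. Merged: [4, 6, 8]
Compare 15 vs 19: take 15 from left. Merged: [4, 6, 8, 15]
Compare 20 vs 19: take 19 from right. Merged: [4, 6, 8, 15, 19]
Compare 20 vs 37: take 20 from left. Merged: [4, 6, 8, 15, 19, 20]
Compare 31 vs 37: take 31 from left. Merged: [4, 6, 8, 15, 19, 20, 31]
Compare 31 vs 37: take 31 from left. Merged: [4, 6, 8, 15, 19, 20, 31, 31]
Append remaining from right: [37, 37, 39]. Merged: [4, 6, 8, 15, 19, 20, 31, 31, 37, 37, 39]

Final merged array: [4, 6, 8, 15, 19, 20, 31, 31, 37, 37, 39]
Total comparisons: 8

The merged array is [4, 6, 8, 15, 19, 20, 31, 31, 37, 37, 39], requiring 8 comparisons. The merge step runs in O(n) time where n is the total number of elements.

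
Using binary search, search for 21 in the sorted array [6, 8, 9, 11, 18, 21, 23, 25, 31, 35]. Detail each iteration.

Binary search for 21 in [6, 8, 9, 11, 18, 21, 23, 25, 31, 35]:

lo=0, hi=9, mid=4, arr[mid]=18 -> 18 < 21, search right half
lo=5, hi=9, mid=7, arr[mid]=25 -> 25 > 21, search left half
lo=5, hi=6, mid=5, arr[mid]=21 -> Found target at index 5!

Binary search finds 21 at index 5 after 3 comparisons. The search repeatedly halves the search space by comparing with the middle element.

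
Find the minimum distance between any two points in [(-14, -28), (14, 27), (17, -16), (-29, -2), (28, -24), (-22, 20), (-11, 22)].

Computing all pairwise distances among 7 points:

d((-14, -28), (14, 27)) = 61.7171
d((-14, -28), (17, -16)) = 33.2415
d((-14, -28), (-29, -2)) = 30.0167
d((-14, -28), (28, -24)) = 42.19
d((-14, -28), (-22, 20)) = 48.6621
d((-14, -28), (-11, 22)) = 50.0899
d((14, 27), (17, -16)) = 43.1045
d((14, 27), (-29, -2)) = 51.8652
d((14, 27), (28, -24)) = 52.8867
d((14, 27), (-22, 20)) = 36.6742
d((14, 27), (-11, 22)) = 25.4951
d((17, -16), (-29, -2)) = 48.0833
d((17, -16), (28, -24)) = 13.6015
d((17, -16), (-22, 20)) = 53.0754
d((17, -16), (-11, 22)) = 47.2017
d((-29, -2), (28, -24)) = 61.0983
d((-29, -2), (-22, 20)) = 23.0868
d((-29, -2), (-11, 22)) = 30.0
d((28, -24), (-22, 20)) = 66.6033
d((28, -24), (-11, 22)) = 60.3075
d((-22, 20), (-11, 22)) = 11.1803 <-- minimum

Closest pair: (-22, 20) and (-11, 22) with distance 11.1803

The closest pair is (-22, 20) and (-11, 22) with Euclidean distance 11.1803. For 7 points, brute-force pairwise comparison is shown above. For large n, the divide-and-conquer algorithm (sort by x, recurse on halves, check the dividing strip) achieves O(n log n).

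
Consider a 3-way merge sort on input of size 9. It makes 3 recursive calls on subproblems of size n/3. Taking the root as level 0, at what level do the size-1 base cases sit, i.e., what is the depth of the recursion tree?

For divide and conquer with division factor 3:

Problem sizes at each level:
Level 0: 9
Level 1: 3
Level 2: 1

The root is level 0 and the size-1 base case is level 2 (the tree spans levels 0 through 2, i.e. 3 levels counting the root), so the depth is the number of divisions: log_3(9) = 2

The recursion tree depth is log_3(9) = 2. At each level, the problem size is divided by 3, so it takes 2 divisions to reduce to a base case of size 1. The algorithm makes 3 recursive calls at each level.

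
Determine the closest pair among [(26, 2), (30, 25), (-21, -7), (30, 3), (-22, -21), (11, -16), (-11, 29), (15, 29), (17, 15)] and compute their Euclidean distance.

Computing all pairwise distances among 9 points:

d((26, 2), (30, 25)) = 23.3452
d((26, 2), (-21, -7)) = 47.8539
d((26, 2), (30, 3)) = 4.1231 <-- minimum
d((26, 2), (-22, -21)) = 53.2259
d((26, 2), (11, -16)) = 23.4307
d((26, 2), (-11, 29)) = 45.8039
d((26, 2), (15, 29)) = 29.1548
d((26, 2), (17, 15)) = 15.8114
d((30, 25), (-21, -7)) = 60.208
d((30, 25), (30, 3)) = 22.0
d((30, 25), (-22, -21)) = 69.4262
d((30, 25), (11, -16)) = 45.1885
d((30, 25), (-11, 29)) = 41.1947
d((30, 25), (15, 29)) = 15.5242
d((30, 25), (17, 15)) = 16.4012
d((-21, -7), (30, 3)) = 51.9711
d((-21, -7), (-22, -21)) = 14.0357
d((-21, -7), (11, -16)) = 33.2415
d((-21, -7), (-11, 29)) = 37.3631
d((-21, -7), (15, 29)) = 50.9117
d((-21, -7), (17, 15)) = 43.909
d((30, 3), (-22, -21)) = 57.2713
d((30, 3), (11, -16)) = 26.8701
d((30, 3), (-11, 29)) = 48.5489
d((30, 3), (15, 29)) = 30.0167
d((30, 3), (17, 15)) = 17.6918
d((-22, -21), (11, -16)) = 33.3766
d((-22, -21), (-11, 29)) = 51.1957
d((-22, -21), (15, 29)) = 62.2013
d((-22, -21), (17, 15)) = 53.0754
d((11, -16), (-11, 29)) = 50.0899
d((11, -16), (15, 29)) = 45.1774
d((11, -16), (17, 15)) = 31.5753
d((-11, 29), (15, 29)) = 26.0
d((-11, 29), (17, 15)) = 31.305
d((15, 29), (17, 15)) = 14.1421

Closest pair: (26, 2) and (30, 3) with distance 4.1231

The closest pair is (26, 2) and (30, 3) with Euclidean distance 4.1231. For 9 points, brute-force pairwise comparison is shown above. For large n, the divide-and-conquer algorithm (sort by x, recurse on halves, check the dividing strip) achieves O(n log n).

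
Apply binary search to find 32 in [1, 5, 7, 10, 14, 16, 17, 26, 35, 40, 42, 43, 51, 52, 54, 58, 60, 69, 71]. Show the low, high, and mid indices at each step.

Binary search for 32 in [1, 5, 7, 10, 14, 16, 17, 26, 35, 40, 42, 43, 51, 52, 54, 58, 60, 69, 71]:

lo=0, hi=18, mid=9, arr[mid]=40 -> 40 > 32, search left half
lo=0, hi=8, mid=4, arr[mid]=14 -> 14 < 32, search right half
lo=5, hi=8, mid=6, arr[mid]=17 -> 17 < 32, search right half
lo=7, hi=8, mid=7, arr[mid]=26 -> 26 < 32, search right half
lo=8, hi=8, mid=8, arr[mid]=35 -> 35 > 32, search left half
lo=8 > hi=7, target 32 not found

Binary search determines that 32 is not in the array after 5 comparisons. The search space was exhausted without finding the target.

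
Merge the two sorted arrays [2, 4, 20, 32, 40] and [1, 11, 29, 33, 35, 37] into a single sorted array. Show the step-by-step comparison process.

Merging process:

Compare 2 vs 1: take 1 from right. Merged: [1]
Compare 2 vs 11: take 2 from left. Merged: [1, 2]
Compare 4 vs 11: take 4 from left. Merged: [1, 2, 4]
Compare 20 vs 11: take 11 from right. Merged: [1, 2, 4, 11]
Compare 20 vs 29: take 20 from left. Merged: [1, 2, 4, 11, 20]
Compare 32 vs 29: take 29 from right. Merged: [1, 2, 4, 11, 20, 29]
Compare 32 vs 33: take 32 from left. Merged: [1, 2, 4, 11, 20, 29, 32]
Compare 40 vs 33: take 33 from right. Merged: [1, 2, 4, 11, 20, 29, 32, 33]
Compare 40 vs 35: take 35 from right. Merged: [1, 2, 4, 11, 20, 29, 32, 33, 35]
Compare 40 vs 37: take 37 from right. Merged: [1, 2, 4, 11, 20, 29, 32, 33, 35, 37]
Append remaining from left: [40]. Merged: [1, 2, 4, 11, 20, 29, 32, 33, 35, 37, 40]

Final merged array: [1, 2, 4, 11, 20, 29, 32, 33, 35, 37, 40]
Total comparisons: 10

The merged array is [1, 2, 4, 11, 20, 29, 32, 33, 35, 37, 40], requiring 10 comparisons. The merge step runs in O(n) time where n is the total number of elements.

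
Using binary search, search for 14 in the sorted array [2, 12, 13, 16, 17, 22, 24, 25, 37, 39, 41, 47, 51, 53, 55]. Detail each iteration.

Binary search for 14 in [2, 12, 13, 16, 17, 22, 24, 25, 37, 39, 41, 47, 51, 53, 55]:

lo=0, hi=14, mid=7, arr[mid]=25 -> 25 > 14, search left half
lo=0, hi=6, mid=3, arr[mid]=16 -> 16 > 14, search left half
lo=0, hi=2, mid=1, arr[mid]=12 -> 12 < 14, search right half
lo=2, hi=2, mid=2, arr[mid]=13 -> 13 < 14, search right half
lo=3 > hi=2, target 14 not found

Binary search determines that 14 is not in the array after 4 comparisons. The search space was exhausted without finding the target.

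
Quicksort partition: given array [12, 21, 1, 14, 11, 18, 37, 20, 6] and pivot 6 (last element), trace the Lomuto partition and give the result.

Lomuto partition with pivot = 6:

Initial array: [12, 21, 1, 14, 11, 18, 37, 20, 6]

arr[0]=12 > 6: no swap
arr[1]=21 > 6: no swap
arr[2]=1 <= 6: swap with position 0, array becomes [1, 21, 12, 14, 11, 18, 37, 20, 6]
arr[3]=14 > 6: no swap
arr[4]=11 > 6: no swap
arr[5]=18 > 6: no swap
arr[6]=37 > 6: no swap
arr[7]=20 > 6: no swap

Place pivot at position 1: [1, 6, 12, 14, 11, 18, 37, 20, 21]
Pivot position: 1

After partitioning with pivot 6, the array becomes [1, 6, 12, 14, 11, 18, 37, 20, 21]. The pivot is placed at index 1. All elements to the left of the pivot are <= 6, and all elements to the right are > 6.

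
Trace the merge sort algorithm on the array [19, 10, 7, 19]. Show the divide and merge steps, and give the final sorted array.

Merge sort trace:

Split: [19, 10, 7, 19] -> [19, 10] and [7, 19]
  Split: [19, 10] -> [19] and [10]
  Merge: [19] + [10] -> [10, 19]
  Split: [7, 19] -> [7] and [19]
  Merge: [7] + [19] -> [7, 19]
Merge: [10, 19] + [7, 19] -> [7, 10, 19, 19]

Final sorted array: [7, 10, 19, 19]

The merge sort proceeds by recursively splitting the array and merging sorted halves.
After all merges, the sorted array is [7, 10, 19, 19].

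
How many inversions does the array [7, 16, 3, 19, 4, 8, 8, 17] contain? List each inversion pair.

Finding inversions in [7, 16, 3, 19, 4, 8, 8, 17]:

(0, 2): arr[0]=7 > arr[2]=3
(0, 4): arr[0]=7 > arr[4]=4
(1, 2): arr[1]=16 > arr[2]=3
(1, 4): arr[1]=16 > arr[4]=4
(1, 5): arr[1]=16 > arr[5]=8
(1, 6): arr[1]=16 > arr[6]=8
(3, 4): arr[3]=19 > arr[4]=4
(3, 5): arr[3]=19 > arr[5]=8
(3, 6): arr[3]=19 > arr[6]=8
(3, 7): arr[3]=19 > arr[7]=17

Total inversions: 10

The array has 10 inversion(s): (0,2), (0,4), (1,2), (1,4), (1,5), (1,6), (3,4), (3,5), (3,6), (3,7). Each pair (i,j) satisfies i < j and arr[i] > arr[j].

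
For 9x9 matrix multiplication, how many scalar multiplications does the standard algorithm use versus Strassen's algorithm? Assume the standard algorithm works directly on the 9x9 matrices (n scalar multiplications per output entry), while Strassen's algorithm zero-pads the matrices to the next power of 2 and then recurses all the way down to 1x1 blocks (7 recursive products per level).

Matrix multiplication for 9x9 matrices:

Strassen's algorithm requires power-of-2 dimensions. Pad 9x9 to 16x16 (next power of 2).

Standard algorithm: 9^3 = 729 multiplications
Strassen's algorithm: 7^(log2(16)) = 7^4 = 2401 multiplications
Difference: 729 - 2401 = -1672 (Strassen uses MORE here due to padding overhead — for small or just-over-power-of-2 n, padding can outweigh the per-level savings)

Standard: 729 multiplications (9^3). Strassen: 2401 multiplications (7^4, after padding to 16x16). Strassen reduces 8 recursive multiplications to 7 at each level.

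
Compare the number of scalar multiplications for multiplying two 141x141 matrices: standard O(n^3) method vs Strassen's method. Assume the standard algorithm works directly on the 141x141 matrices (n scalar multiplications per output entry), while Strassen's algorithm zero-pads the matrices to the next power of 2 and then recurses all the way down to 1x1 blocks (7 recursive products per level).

Matrix multiplication for 141x141 matrices:

Strassen's algorithm requires power-of-2 dimensions. Pad 141x141 to 256x256 (next power of 2).

Standard algorithm: 141^3 = 2803221 multiplications
Strassen's algorithm: 7^(log2(256)) = 7^8 = 5764801 multiplications
Difference: 2803221 - 5764801 = -2961580 (Strassen uses MORE here due to padding overhead — for small or just-over-power-of-2 n, padding can outweigh the per-level savings)

Standard: 2803221 multiplications (141^3). Strassen: 5764801 multiplications (7^8, after padding to 256x256). Strassen reduces 8 recursive multiplications to 7 at each level.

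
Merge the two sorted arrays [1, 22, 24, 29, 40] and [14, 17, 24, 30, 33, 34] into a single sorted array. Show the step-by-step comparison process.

Merging process:

Compare 1 vs 14: take 1 from left. Merged: [1]
Compare 22 vs 14: take 14 from right. Merged: [1, 14]
Compare 22 vs 17: take 17 from right. Merged: [1, 14, 17]
Compare 22 vs 24: take 22 from left. Merged: [1, 14, 17, 22]
Compare 24 vs 24: take 24 from left. Merged: [1, 14, 17, 22, 24]
Compare 29 vs 24: take 24 from right. Merged: [1, 14, 17, 22, 24, 24]
Compare 29 vs 30: take 29 from left. Merged: [1, 14, 17, 22, 24, 24, 29]
Compare 40 vs 30: take 30 from right. Merged: [1, 14, 17, 22, 24, 24, 29, 30]
Compare 40 vs 33: take 33 from right. Merged: [1, 14, 17, 22, 24, 24, 29, 30, 33]
Compare 40 vs 34: take 34 from right. Merged: [1, 14, 17, 22, 24, 24, 29, 30, 33, 34]
Append remaining from left: [40]. Merged: [1, 14, 17, 22, 24, 24, 29, 30, 33, 34, 40]

Final merged array: [1, 14, 17, 22, 24, 24, 29, 30, 33, 34, 40]
Total comparisons: 10

The merged array is [1, 14, 17, 22, 24, 24, 29, 30, 33, 34, 40], requiring 10 comparisons. The merge step runs in O(n) time where n is the total number of elements.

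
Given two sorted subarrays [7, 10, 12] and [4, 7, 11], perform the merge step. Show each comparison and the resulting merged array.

Merging process:

Compare 7 vs 4: take 4 from right. Merged: [4]
Compare 7 vs 7: take 7 from left. Merged: [4, 7]
Compare 10 vs 7: take 7 from right. Merged: [4, 7, 7]
Compare 10 vs 11: take 10 from left. Merged: [4, 7, 7, 10]
Compare 12 vs 11: take 11 from right. Merged: [4, 7, 7, 10, 11]
Append remaining from left: [12]. Merged: [4, 7, 7, 10, 11, 12]

Final merged array: [4, 7, 7, 10, 11, 12]
Total comparisons: 5

The merged array is [4, 7, 7, 10, 11, 12], requiring 5 comparisons. The merge step runs in O(n) time where n is the total number of elements.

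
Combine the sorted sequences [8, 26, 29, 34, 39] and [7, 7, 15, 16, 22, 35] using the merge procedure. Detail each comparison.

Merging process:

Compare 8 vs 7: take 7 from right. Merged: [7]
Compare 8 vs 7: take 7 from right. Merged: [7, 7]
Compare 8 vs 15: take 8 from left. Merged: [7, 7, 8]
Compare 26 vs 15: take 15 from right. Merged: [7, 7, 8, 15]
Compare 26 vs 16: take 16 from right. Merged: [7, 7, 8, 15, 16]
Compare 26 vs 22: take 22 from right. Merged: [7, 7, 8, 15, 16, 22]
Compare 26 vs 35: take 26 from left. Merged: [7, 7, 8, 15, 16, 22, 26]
Compare 29 vs 35: take 29 from left. Merged: [7, 7, 8, 15, 16, 22, 26, 29]
Compare 34 vs 35: take 34 from left. Merged: [7, 7, 8, 15, 16, 22, 26, 29, 34]
Compare 39 vs 35: take 35 from right. Merged: [7, 7, 8, 15, 16, 22, 26, 29, 34, 35]
Append remaining from left: [39]. Merged: [7, 7, 8, 15, 16, 22, 26, 29, 34, 35, 39]

Final merged array: [7, 7, 8, 15, 16, 22, 26, 29, 34, 35, 39]
Total comparisons: 10

The merged array is [7, 7, 8, 15, 16, 22, 26, 29, 34, 35, 39], requiring 10 comparisons. The merge step runs in O(n) time where n is the total number of elements.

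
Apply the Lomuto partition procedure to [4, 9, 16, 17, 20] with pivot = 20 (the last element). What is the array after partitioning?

Lomuto partition with pivot = 20:

Initial array: [4, 9, 16, 17, 20]

arr[0]=4 <= 20: swap with position 0, array becomes [4, 9, 16, 17, 20]
arr[1]=9 <= 20: swap with position 1, array becomes [4, 9, 16, 17, 20]
arr[2]=16 <= 20: swap with position 2, array becomes [4, 9, 16, 17, 20]
arr[3]=17 <= 20: swap with position 3, array becomes [4, 9, 16, 17, 20]

Place pivot at position 4: [4, 9, 16, 17, 20]
Pivot position: 4

After partitioning with pivot 20, the array becomes [4, 9, 16, 17, 20]. The pivot is placed at index 4. All elements to the left of the pivot are <= 20, and all elements to the right are > 20.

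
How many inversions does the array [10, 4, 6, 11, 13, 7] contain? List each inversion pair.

Finding inversions in [10, 4, 6, 11, 13, 7]:

(0, 1): arr[0]=10 > arr[1]=4
(0, 2): arr[0]=10 > arr[2]=6
(0, 5): arr[0]=10 > arr[5]=7
(3, 5): arr[3]=11 > arr[5]=7
(4, 5): arr[4]=13 > arr[5]=7

Total inversions: 5

The array has 5 inversion(s): (0,1), (0,2), (0,5), (3,5), (4,5). Each pair (i,j) satisfies i < j and arr[i] > arr[j].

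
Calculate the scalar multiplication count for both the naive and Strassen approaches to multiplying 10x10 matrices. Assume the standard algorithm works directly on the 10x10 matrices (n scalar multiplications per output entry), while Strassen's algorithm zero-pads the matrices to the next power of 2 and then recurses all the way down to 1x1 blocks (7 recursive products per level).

Matrix multiplication for 10x10 matrices:

Strassen's algorithm requires power-of-2 dimensions. Pad 10x10 to 16x16 (next power of 2).

Standard algorithm: 10^3 = 1000 multiplications
Strassen's algorithm: 7^(log2(16)) = 7^4 = 2401 multiplications
Difference: 1000 - 2401 = -1401 (Strassen uses MORE here due to padding overhead — for small or just-over-power-of-2 n, padding can outweigh the per-level savings)

Standard: 1000 multiplications (10^3). Strassen: 2401 multiplications (7^4, after padding to 16x16). Strassen reduces 8 recursive multiplications to 7 at each level.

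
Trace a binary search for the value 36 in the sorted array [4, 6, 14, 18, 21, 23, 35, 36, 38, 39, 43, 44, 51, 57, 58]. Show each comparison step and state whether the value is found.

Binary search for 36 in [4, 6, 14, 18, 21, 23, 35, 36, 38, 39, 43, 44, 51, 57, 58]:

lo=0, hi=14, mid=7, arr[mid]=36 -> Found target at index 7!

Binary search finds 36 at index 7 after 1 comparisons. The search repeatedly halves the search space by comparing with the middle element.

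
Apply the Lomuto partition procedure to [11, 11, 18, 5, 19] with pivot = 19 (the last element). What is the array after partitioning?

Lomuto partition with pivot = 19:

Initial array: [11, 11, 18, 5, 19]

arr[0]=11 <= 19: swap with position 0, array becomes [11, 11, 18, 5, 19]
arr[1]=11 <= 19: swap with position 1, array becomes [11, 11, 18, 5, 19]
arr[2]=18 <= 19: swap with position 2, array becomes [11, 11, 18, 5, 19]
arr[3]=5 <= 19: swap with position 3, array becomes [11, 11, 18, 5, 19]

Place pivot at position 4: [11, 11, 18, 5, 19]
Pivot position: 4

After partitioning with pivot 19, the array becomes [11, 11, 18, 5, 19]. The pivot is placed at index 4. All elements to the left of the pivot are <= 19, and all elements to the right are > 19.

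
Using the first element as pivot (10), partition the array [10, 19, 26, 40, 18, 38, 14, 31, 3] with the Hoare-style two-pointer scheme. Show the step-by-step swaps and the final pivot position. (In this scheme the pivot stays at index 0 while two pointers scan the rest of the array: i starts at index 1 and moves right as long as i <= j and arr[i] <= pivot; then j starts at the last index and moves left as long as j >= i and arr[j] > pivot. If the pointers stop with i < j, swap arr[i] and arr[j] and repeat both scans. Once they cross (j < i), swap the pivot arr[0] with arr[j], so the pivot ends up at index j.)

Hoare-style two-pointer partition with pivot = 10:

Initial array: [10, 19, 26, 40, 18, 38, 14, 31, 3]

Pointers start at i = 1, j = 8.
i stops at index 1 (arr[1]=19 > 10), j stops at index 8 (arr[8]=3 <= 10): swap arr[1] and arr[8], array becomes [10, 3, 26, 40, 18, 38, 14, 31, 19]
i ends at 2, j ends at 1: the pointers have crossed (j < i), so scanning stops.

Swap pivot arr[0] with arr[1] to place pivot at position 1: [3, 10, 26, 40, 18, 38, 14, 31, 19]
Pivot position: 1

After partitioning with pivot 10, the array becomes [3, 10, 26, 40, 18, 38, 14, 31, 19]. The pivot is placed at index 1. All elements to the left of the pivot are <= 10, and all elements to the right are > 10.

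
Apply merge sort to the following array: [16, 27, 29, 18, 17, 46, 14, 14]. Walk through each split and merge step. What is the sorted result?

Merge sort trace:

Split: [16, 27, 29, 18, 17, 46, 14, 14] -> [16, 27, 29, 18] and [17, 46, 14, 14]
  Split: [16, 27, 29, 18] -> [16, 27] and [29, 18]
    Split: [16, 27] -> [16] and [27]
    Merge: [16] + [27] -> [16, 27]
    Split: [29, 18] -> [29] and [18]
    Merge: [29] + [18] -> [18, 29]
  Merge: [16, 27] + [18, 29] -> [16, 18, 27, 29]
  Split: [17, 46, 14, 14] -> [17, 46] and [14, 14]
    Split: [17, 46] -> [17] and [46]
    Merge: [17] + [46] -> [17, 46]
    Split: [14, 14] -> [14] and [14]
    Merge: [14] + [14] -> [14, 14]
  Merge: [17, 46] + [14, 14] -> [14, 14, 17, 46]
Merge: [16, 18, 27, 29] + [14, 14, 17, 46] -> [14, 14, 16, 17, 18, 27, 29, 46]

Final sorted array: [14, 14, 16, 17, 18, 27, 29, 46]

The merge sort proceeds by recursively splitting the array and merging sorted halves.
After all merges, the sorted array is [14, 14, 16, 17, 18, 27, 29, 46].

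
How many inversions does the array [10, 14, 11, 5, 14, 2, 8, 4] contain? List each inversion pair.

Finding inversions in [10, 14, 11, 5, 14, 2, 8, 4]:

(0, 3): arr[0]=10 > arr[3]=5
(0, 5): arr[0]=10 > arr[5]=2
(0, 6): arr[0]=10 > arr[6]=8
(0, 7): arr[0]=10 > arr[7]=4
(1, 2): arr[1]=14 > arr[2]=11
(1, 3): arr[1]=14 > arr[3]=5
(1, 5): arr[1]=14 > arr[5]=2
(1, 6): arr[1]=14 > arr[6]=8
(1, 7): arr[1]=14 > arr[7]=4
(2, 3): arr[2]=11 > arr[3]=5
(2, 5): arr[2]=11 > arr[5]=2
(2, 6): arr[2]=11 > arr[6]=8
(2, 7): arr[2]=11 > arr[7]=4
(3, 5): arr[3]=5 > arr[5]=2
(3, 7): arr[3]=5 > arr[7]=4
(4, 5): arr[4]=14 > arr[5]=2
(4, 6): arr[4]=14 > arr[6]=8
(4, 7): arr[4]=14 > arr[7]=4
(6, 7): arr[6]=8 > arr[7]=4

Total inversions: 19

The array has 19 inversion(s): (0,3), (0,5), (0,6), (0,7), (1,2), (1,3), (1,5), (1,6), (1,7), (2,3), (2,5), (2,6), (2,7), (3,5), (3,7), (4,5), (4,6), (4,7), (6,7). Each pair (i,j) satisfies i < j and arr[i] > arr[j].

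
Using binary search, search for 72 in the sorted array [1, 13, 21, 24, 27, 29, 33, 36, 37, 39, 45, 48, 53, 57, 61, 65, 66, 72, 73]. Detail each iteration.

Binary search for 72 in [1, 13, 21, 24, 27, 29, 33, 36, 37, 39, 45, 48, 53, 57, 61, 65, 66, 72, 73]:

lo=0, hi=18, mid=9, arr[mid]=39 -> 39 < 72, search right half
lo=10, hi=18, mid=14, arr[mid]=61 -> 61 < 72, search right half
lo=15, hi=18, mid=16, arr[mid]=66 -> 66 < 72, search right half
lo=17, hi=18, mid=17, arr[mid]=72 -> Found target at index 17!

Binary search finds 72 at index 17 after 4 comparisons. The search repeatedly halves the search space by comparing with the middle element.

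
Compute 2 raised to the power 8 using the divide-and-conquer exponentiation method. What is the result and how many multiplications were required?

Computing 2^8 by squaring (build up from 2^1; each line after the first costs one multiplication):

2^1 = 2
2^2 = (2^1)^2 = 2^2 = 4
2^4 = (2^2)^2 = 4^2 = 16
2^8 = (2^4)^2 = 16^2 = 256

Result: 256
Multiplications needed: 3 (3 lines after 2^1)

2^8 = 256. Using exponentiation by squaring, this requires 3 multiplications. The key idea: if the exponent is even, square the half-power; if odd, multiply by the base once.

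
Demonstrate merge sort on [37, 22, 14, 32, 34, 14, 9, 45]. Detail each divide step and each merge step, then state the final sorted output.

Merge sort trace:

Split: [37, 22, 14, 32, 34, 14, 9, 45] -> [37, 22, 14, 32] and [34, 14, 9, 45]
  Split: [37, 22, 14, 32] -> [37, 22] and [14, 32]
    Split: [37, 22] -> [37] and [22]
    Merge: [37] + [22] -> [22, 37]
    Split: [14, 32] -> [14] and [32]
    Merge: [14] + [32] -> [14, 32]
  Merge: [22, 37] + [14, 32] -> [14, 22, 32, 37]
  Split: [34, 14, 9, 45] -> [34, 14] and [9, 45]
    Split: [34, 14] -> [34] and [14]
    Merge: [34] + [14] -> [14, 34]
    Split: [9, 45] -> [9] and [45]
    Merge: [9] + [45] -> [9, 45]
  Merge: [14, 34] + [9, 45] -> [9, 14, 34, 45]
Merge: [14, 22, 32, 37] + [9, 14, 34, 45] -> [9, 14, 14, 22, 32, 34, 37, 45]

Final sorted array: [9, 14, 14, 22, 32, 34, 37, 45]

The merge sort proceeds by recursively splitting the array and merging sorted halves.
After all merges, the sorted array is [9, 14, 14, 22, 32, 34, 37, 45].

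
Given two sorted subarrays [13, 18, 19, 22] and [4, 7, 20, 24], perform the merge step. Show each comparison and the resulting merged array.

Merging process:

Compare 13 vs 4: take 4 from right. Merged: [4]
Compare 13 vs 7: take 7 from right. Merged: [4, 7]
Compare 13 vs 20: take 13 from left. Merged: [4, 7, 13]
Compare 18 vs 20: take 18 from left. Merged: [4, 7, 13, 18]
Compare 19 vs 20: take 19 from left. Merged: [4, 7, 13, 18, 19]
Compare 22 vs 20: take 20 from right. Merged: [4, 7, 13, 18, 19, 20]
Compare 22 vs 24: take 22 from left. Merged: [4, 7, 13, 18, 19, 20, 22]
Append remaining from right: [24]. Merged: [4, 7, 13, 18, 19, 20, 22, 24]

Final merged array: [4, 7, 13, 18, 19, 20, 22, 24]
Total comparisons: 7

The merged array is [4, 7, 13, 18, 19, 20, 22, 24], requiring 7 comparisons. The merge step runs in O(n) time where n is the total number of elements.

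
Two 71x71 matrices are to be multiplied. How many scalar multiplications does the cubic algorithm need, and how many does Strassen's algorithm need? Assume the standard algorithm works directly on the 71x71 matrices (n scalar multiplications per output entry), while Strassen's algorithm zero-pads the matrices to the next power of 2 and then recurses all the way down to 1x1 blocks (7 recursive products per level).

Matrix multiplication for 71x71 matrices:

Strassen's algorithm requires power-of-2 dimensions. Pad 71x71 to 128x128 (next power of 2).

Standard algorithm: 71^3 = 357911 multiplications
Strassen's algorithm: 7^(log2(128)) = 7^7 = 823543 multiplications
Difference: 357911 - 823543 = -465632 (Strassen uses MORE here due to padding overhead — for small or just-over-power-of-2 n, padding can outweigh the per-level savings)

Standard: 357911 multiplications (71^3). Strassen: 823543 multiplications (7^7, after padding to 128x128). Strassen reduces 8 recursive multiplications to 7 at each level.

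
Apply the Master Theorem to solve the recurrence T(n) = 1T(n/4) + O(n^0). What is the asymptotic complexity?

Master Theorem for T(n) = 1T(n/4) + O(n^0):

a = 1, b = 4, c = 0
log_b(a) = log_4(1) = 0.0000

Case 2: c = 0 = log_4(1) = 0.0000
T(n) = O(n^0 log n) = O(log n)

For T(n) = 1T(n/4) + O(n^0): log_4(1) = 0.0000. This is Case 2 of the Master Theorem (c = log_b(a), equal work at all levels), giving O(log n).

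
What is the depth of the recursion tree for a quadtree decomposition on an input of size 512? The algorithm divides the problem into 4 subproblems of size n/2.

For divide and conquer with division factor 2:

Problem sizes at each level:
Level 0: 512
Level 1: 256
Level 2: 128
Level 3: 64
Level 4: 32
Level 5: 16
Level 6: 8
Level 7: 4
Level 8: 2
Level 9: 1

The root is level 0 and the size-1 base case is level 9 (the tree spans levels 0 through 9, i.e. 10 levels counting the root), so the depth is the number of divisions: log_2(512) = 9

The recursion tree depth is log_2(512) = 9. At each level, the problem size is divided by 2, so it takes 9 divisions to reduce to a base case of size 1. The algorithm makes 4 recursive calls at each level.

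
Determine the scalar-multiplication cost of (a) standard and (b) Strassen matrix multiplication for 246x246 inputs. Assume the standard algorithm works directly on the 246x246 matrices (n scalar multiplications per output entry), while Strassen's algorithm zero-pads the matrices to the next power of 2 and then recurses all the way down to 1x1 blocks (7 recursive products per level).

Matrix multiplication for 246x246 matrices:

Strassen's algorithm requires power-of-2 dimensions. Pad 246x246 to 256x256 (next power of 2).

Standard algorithm: 246^3 = 14886936 multiplications
Strassen's algorithm: 7^(log2(256)) = 7^8 = 5764801 multiplications
Savings: 14886936 - 5764801 = 9122135 multiplications

Standard: 14886936 multiplications (246^3). Strassen: 5764801 multiplications (7^8, after padding to 256x256). Strassen reduces 8 recursive multiplications to 7 at each level.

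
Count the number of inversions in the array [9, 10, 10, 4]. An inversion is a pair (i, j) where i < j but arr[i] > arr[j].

Finding inversions in [9, 10, 10, 4]:

(0, 3): arr[0]=9 > arr[3]=4
(1, 3): arr[1]=10 > arr[3]=4
(2, 3): arr[2]=10 > arr[3]=4

Total inversions: 3

The array has 3 inversion(s): (0,3), (1,3), (2,3). Each pair (i,j) satisfies i < j and arr[i] > arr[j].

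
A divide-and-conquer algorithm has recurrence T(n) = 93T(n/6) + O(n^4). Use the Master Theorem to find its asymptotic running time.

Master Theorem for T(n) = 93T(n/6) + O(n^4):

a = 93, b = 6, c = 4
log_b(a) = log_6(93) = 2.5297

Case 3: c = 4 > log_6(93) = 2.5297
T(n) = O(n^4) = O(n^4)

For T(n) = 93T(n/6) + O(n^4): log_6(93) = 2.5297. This is Case 3 of the Master Theorem (c > log_b(a), work dominated by root), giving O(n^4).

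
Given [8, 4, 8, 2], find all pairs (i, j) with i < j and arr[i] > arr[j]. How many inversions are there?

Finding inversions in [8, 4, 8, 2]:

(0, 1): arr[0]=8 > arr[1]=4
(0, 3): arr[0]=8 > arr[3]=2
(1, 3): arr[1]=4 > arr[3]=2
(2, 3): arr[2]=8 > arr[3]=2

Total inversions: 4

The array has 4 inversion(s): (0,1), (0,3), (1,3), (2,3). Each pair (i,j) satisfies i < j and arr[i] > arr[j].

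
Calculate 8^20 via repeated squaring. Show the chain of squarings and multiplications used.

Computing 8^20 by squaring (build up from 8^1; each line after the first costs one multiplication):

8^1 = 8
8^2 = (8^1)^2 = 8^2 = 64
8^4 = (8^2)^2 = 64^2 = 4096
8^5 = 8 * 8^4 = 8 * 4096 = 32768
8^10 = (8^5)^2 = 32768^2 = 1073741824
8^20 = (8^10)^2 = 1073741824^2 = 1152921504606846976

Result: 1152921504606846976
Multiplications needed: 5 (5 lines after 8^1)

8^20 = 1152921504606846976. Using exponentiation by squaring, this requires 5 multiplications. The key idea: if the exponent is even, square the half-power; if odd, multiply by the base once.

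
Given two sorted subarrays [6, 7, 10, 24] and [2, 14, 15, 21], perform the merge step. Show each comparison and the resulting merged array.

Merging process:

Compare 6 vs 2: take 2 from right. Merged: [2]
Compare 6 vs 14: take 6 from left. Merged: [2, 6]
Compare 7 vs 14: take 7 from left. Merged: [2, 6, 7]
Compare 10 vs 14: take 10 from left. Merged: [2, 6, 7, 10]
Compare 24 vs 14: take 14 from right. Merged: [2, 6, 7, 10, 14]
Compare 24 vs 15: take 15 from right. Merged: [2, 6, 7, 10, 14, 15]
Compare 24 vs 21: take 21 from right. Merged: [2, 6, 7, 10, 14, 15, 21]
Append remaining from left: [24]. Merged: [2, 6, 7, 10, 14, 15, 21, 24]

Final merged array: [2, 6, 7, 10, 14, 15, 21, 24]
Total comparisons: 7

The merged array is [2, 6, 7, 10, 14, 15, 21, 24], requiring 7 comparisons. The merge step runs in O(n) time where n is the total number of elements.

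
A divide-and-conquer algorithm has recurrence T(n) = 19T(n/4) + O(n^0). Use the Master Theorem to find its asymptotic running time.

Master Theorem for T(n) = 19T(n/4) + O(n^0):

a = 19, b = 4, c = 0
log_b(a) = log_4(19) = 2.1240

Case 1: c = 0 < log_4(19) = 2.1240
T(n) = O(n^(log_4 19))

For T(n) = 19T(n/4) + O(n^0): log_4(19) = 2.1240. This is Case 1 of the Master Theorem (c < log_b(a), work dominated by leaves), giving O(n^(log_4 19)).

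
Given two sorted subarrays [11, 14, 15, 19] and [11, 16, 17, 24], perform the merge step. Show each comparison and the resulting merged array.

Merging process:

Compare 11 vs 11: take 11 from left. Merged: [11]
Compare 14 vs 11: take 11 from right. Merged: [11, 11]
Compare 14 vs 16: take 14 from left. Merged: [11, 11, 14]
Compare 15 vs 16: take 15 from left. Merged: [11, 11, 14, 15]
Compare 19 vs 16: take 16 from right. Merged: [11, 11, 14, 15, 16]
Compare 19 vs 17: take 17 from right. Merged: [11, 11, 14, 15, 16, 17]
Compare 19 vs 24: take 19 from left. Merged: [11, 11, 14, 15, 16, 17, 19]
Append remaining from right: [24]. Merged: [11, 11, 14, 15, 16, 17, 19, 24]

Final merged array: [11, 11, 14, 15, 16, 17, 19, 24]
Total comparisons: 7

The merged array is [11, 11, 14, 15, 16, 17, 19, 24], requiring 7 comparisons. The merge step runs in O(n) time where n is the total number of elements.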